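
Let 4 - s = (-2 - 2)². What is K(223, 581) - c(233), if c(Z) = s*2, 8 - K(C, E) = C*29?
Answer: -6435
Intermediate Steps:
s = -12 (s = 4 - (-2 - 2)² = 4 - 1*(-4)² = 4 - 1*16 = 4 - 16 = -12)
K(C, E) = 8 - 29*C (K(C, E) = 8 - C*29 = 8 - 29*C)
c(Z) = -24 (c(Z) = -12*2 = -24)
K(223, 581) - c(233) = (8 - 29*223) - 1*(-24) = (8 - 6467) + 24 = -6459 + 24 = -6435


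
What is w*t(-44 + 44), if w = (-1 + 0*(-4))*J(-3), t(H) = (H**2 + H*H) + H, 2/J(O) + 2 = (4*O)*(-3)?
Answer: 0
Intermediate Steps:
J(O) = 2/(-2 - 12*O) (J(O) = 2/(-2 + (4*O)*(-3)) = 2/(-2 - 12*O))
t(H) = H + 2*H**2 (t(H) = (H**2 + H**2) + H = 2*H**2 + H = H + 2*H**2)
w = -1/17 (w = (-1 + 0*(-4))*(-1/(1 + 6*(-3))) = (-1 + 0)*(-1/(1 - 18)) = -(-1)/(-17) = -(-1)*(-1)/17 = -1*1/17 = -1/17 ≈ -0.058824)
w*t(-44 + 44) = -(-44 + 44)*(1 + 2*(-44 + 44))/17 = -0*(1 + 2*0) = -0*(1 + 0) = -0 = -1/17*0 = 0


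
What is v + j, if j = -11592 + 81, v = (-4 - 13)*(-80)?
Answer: -10151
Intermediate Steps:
v = 1360 (v = -17*(-80) = 1360)
j = -11511
v + j = 1360 - 11511 = -10151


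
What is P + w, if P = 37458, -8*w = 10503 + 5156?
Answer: 284005/8 ≈ 35501.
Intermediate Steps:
w = -15659/8 (w = -(10503 + 5156)/8 = -1/8*15659 = -15659/8 ≈ -1957.4)
P + w = 37458 - 15659/8 = 284005/8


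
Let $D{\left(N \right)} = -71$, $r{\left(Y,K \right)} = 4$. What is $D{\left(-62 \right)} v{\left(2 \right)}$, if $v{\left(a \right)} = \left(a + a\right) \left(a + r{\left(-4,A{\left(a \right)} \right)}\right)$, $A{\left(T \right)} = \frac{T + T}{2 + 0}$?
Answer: $-1704$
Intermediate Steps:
$A{\left(T \right)} = T$ ($A{\left(T \right)} = \frac{2 T}{2} = 2 T \frac{1}{2} = T$)
$v{\left(a \right)} = 2 a \left(4 + a\right)$ ($v{\left(a \right)} = \left(a + a\right) \left(a + 4\right) = 2 a \left(4 + a\right)$)
$D{\left(-62 \right)} v{\left(2 \right)} = - 71 \cdot 2 \cdot 2 \left(4 + 2\right) = - 71 \cdot 2 \cdot 2 \cdot 6 = \left(-71\right) 24 = -1704$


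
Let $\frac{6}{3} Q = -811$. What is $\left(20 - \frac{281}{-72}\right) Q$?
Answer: $- \frac{1395731}{144} \approx -9692.6$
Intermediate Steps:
$Q = - \frac{811}{2}$ ($Q = \frac{1}{2} \left(-811\right) = - \frac{811}{2} \approx -405.5$)
$\left(20 - \frac{281}{-72}\right) Q = \left(20 - \frac{281}{-72}\right) \left(- \frac{811}{2}\right) = \left(20 - 281 \left(- \frac{1}{72}\right)\right) \left(- \frac{811}{2}\right) = \left(20 - - \frac{281}{72}\right) \left(- \frac{811}{2}\right) = \left(20 + \frac{281}{72}\right) \left(- \frac{811}{2}\right) = \frac{1721}{72} \left(- \frac{811}{2}\right) = - \frac{1395731}{144}$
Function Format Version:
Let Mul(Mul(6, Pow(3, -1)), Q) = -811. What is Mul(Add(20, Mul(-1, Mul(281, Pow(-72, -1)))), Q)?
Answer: Rational(-1395731, 144) ≈ -9692.6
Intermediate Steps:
Q = Rational(-811, 2) (Q = Mul(Rational(1, 2), -811) = Rational(-811, 2) ≈ -405.50)
Mul(Add(20, Mul(-1, Mul(281, Pow(-72, -1)))), Q) = Mul(Add(20, Mul(-1, Mul(281, Pow(-72, -1)))), Rational(-811, 2)) = Mul(Add(20, Mul(-1, Mul(281, Rational(-1, 72)))), Rational(-811, 2)) = Mul(Add(20, Mul(-1, Rational(-281, 72))), Rational(-811, 2)) = Mul(Add(20, Rational(281, 72)), Rational(-811, 2)) = Mul(Rational(1721, 72), Rational(-811, 2)) = Rational(-1395731, 144)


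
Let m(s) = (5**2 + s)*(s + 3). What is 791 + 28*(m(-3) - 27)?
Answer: 35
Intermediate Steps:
m(s) = (3 + s)*(25 + s) (m(s) = (25 + s)*(3 + s) = (3 + s)*(25 + s))
791 + 28*(m(-3) - 27) = 791 + 28*((75 + (-3)**2 + 28*(-3)) - 27) = 791 + 28*((75 + 9 - 84) - 27) = 791 + 28*(0 - 27) = 791 + 28*(-27) = 791 - 756 = 35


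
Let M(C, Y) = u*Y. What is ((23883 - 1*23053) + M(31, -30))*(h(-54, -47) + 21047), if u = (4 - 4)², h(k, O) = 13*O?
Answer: 16961880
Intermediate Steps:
u = 0 (u = 0² = 0)
M(C, Y) = 0 (M(C, Y) = 0*Y = 0)
((23883 - 1*23053) + M(31, -30))*(h(-54, -47) + 21047) = ((23883 - 1*23053) + 0)*(13*(-47) + 21047) = ((23883 - 23053) + 0)*(-611 + 21047) = (830 + 0)*20436 = 830*20436 = 16961880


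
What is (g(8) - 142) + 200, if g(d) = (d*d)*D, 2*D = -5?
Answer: -102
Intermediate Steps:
D = -5/2 (D = (½)*(-5) = -5/2 ≈ -2.5000)
g(d) = -5*d²/2 (g(d) = (d*d)*(-5/2) = d²*(-5/2) = -5*d²/2)
(g(8) - 142) + 200 = (-5/2*8² - 142) + 200 = (-5/2*64 - 142) + 200 = (-160 - 142) + 200 = -302 + 200 = -102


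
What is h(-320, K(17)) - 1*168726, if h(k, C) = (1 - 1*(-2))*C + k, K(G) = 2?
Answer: -169040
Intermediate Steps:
h(k, C) = k + 3*C (h(k, C) = (1 + 2)*C + k = 3*C + k = k + 3*C)
h(-320, K(17)) - 1*168726 = (-320 + 3*2) - 1*168726 = (-320 + 6) - 168726 = -314 - 168726 = -169040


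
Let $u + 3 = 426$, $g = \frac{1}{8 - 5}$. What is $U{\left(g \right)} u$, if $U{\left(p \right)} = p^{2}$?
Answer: $47$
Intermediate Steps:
$g = \frac{1}{3} \approx 0.33333$
$u = 423$ ($u = -3 + 426 = 423$)
$U{\left(g \right)} u = \left(\frac{1}{3}\right)^{2} \cdot 423 = \frac{1}{9} \cdot 423 = 47$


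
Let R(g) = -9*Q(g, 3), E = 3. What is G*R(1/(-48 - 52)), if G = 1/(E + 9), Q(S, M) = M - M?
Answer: 0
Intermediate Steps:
Q(S, M) = 0
R(g) = 0 (R(g) = -9*0 = 0)
G = 1/12 (G = 1/(3 + 9) = 1/12 ≈ 0.083333)
G*R(1/(-48 - 52)) = (1/12)*0 = 0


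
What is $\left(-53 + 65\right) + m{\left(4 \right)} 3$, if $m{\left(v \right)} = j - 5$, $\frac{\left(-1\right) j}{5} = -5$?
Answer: $72$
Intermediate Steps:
$j = 25$ ($j = \left(-5\right) \left(-5\right) = 25$)
$m{\left(v \right)} = 20$ ($m{\left(v \right)} = 25 - 5 = 20$)
$\left(-53 + 65\right) + m{\left(4 \right)} 3 = \left(-53 + 65\right) + 20 \cdot 3 = 12 + 60 = 72$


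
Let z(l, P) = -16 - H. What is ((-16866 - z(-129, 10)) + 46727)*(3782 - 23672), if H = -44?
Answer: -593378370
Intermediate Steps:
z(l, P) = 28 (z(l, P) = -16 - 1*(-44) = -16 + 44 = 28)
((-16866 - z(-129, 10)) + 46727)*(3782 - 23672) = ((-16866 - 1*28) + 46727)*(3782 - 23672) = ((-16866 - 28) + 46727)*(-19890) = (-16894 + 46727)*(-19890) = 29833*(-19890) = -593378370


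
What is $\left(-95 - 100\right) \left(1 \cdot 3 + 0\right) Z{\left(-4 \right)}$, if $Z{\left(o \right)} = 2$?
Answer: $-1170$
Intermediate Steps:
$\left(-95 - 100\right) \left(1 \cdot 3 + 0\right) Z{\left(-4 \right)} = \left(-95 - 100\right) \left(1 \cdot 3 + 0\right) 2 = - 195 \left(3 + 0\right) 2 = - 195 \cdot 3 \cdot 2 = \left(-195\right) 6 = -1170$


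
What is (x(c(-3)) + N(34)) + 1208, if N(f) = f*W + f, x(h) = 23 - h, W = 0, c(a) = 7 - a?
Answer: 1255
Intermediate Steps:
N(f) = f (N(f) = f*0 + f = 0 + f = f)
(x(c(-3)) + N(34)) + 1208 = ((23 - (7 - 1*(-3))) + 34) + 1208 = ((23 - (7 + 3)) + 34) + 1208 = ((23 - 1*10) + 34) + 1208 = ((23 - 10) + 34) + 1208 = (13 + 34) + 1208 = 47 + 1208 = 1255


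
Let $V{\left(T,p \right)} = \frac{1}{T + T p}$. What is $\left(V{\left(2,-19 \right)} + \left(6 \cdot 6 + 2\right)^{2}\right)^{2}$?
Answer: $\frac{2702232289}{1296} \approx 2.0851 \cdot 10^{6}$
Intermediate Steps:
$\left(V{\left(2,-19 \right)} + \left(6 \cdot 6 + 2\right)^{2}\right)^{2} = \left(\frac{1}{2 \left(1 - 19\right)} + \left(6 \cdot 6 + 2\right)^{2}\right)^{2} = \left(\frac{1}{2 \left(-18\right)} + \left(36 + 2\right)^{2}\right)^{2} = \left(\frac{1}{2} \left(- \frac{1}{18}\right) + 38^{2}\right)^{2} = \left(- \frac{1}{36} + 1444\right)^{2} = \left(\frac{51983}{36}\right)^{2} = \frac{2702232289}{1296}$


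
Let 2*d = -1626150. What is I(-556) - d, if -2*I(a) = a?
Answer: 813353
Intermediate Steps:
d = -813075 (d = (½)*(-1626150) = -813075)
I(a) = -a/2
I(-556) - d = -½*(-556) - 1*(-813075) = 278 + 813075 = 813353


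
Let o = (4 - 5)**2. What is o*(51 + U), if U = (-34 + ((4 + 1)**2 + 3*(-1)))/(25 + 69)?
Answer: 2391/47 ≈ 50.872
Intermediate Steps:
U = -6/47 (U = (-34 + (5**2 - 3))/94 = (-34 + (25 - 3))*(1/94) = (-34 + 22)*(1/94) = -12*1/94 = -6/47 ≈ -0.12766)
o = 1 (o = (-1)**2 = 1)
o*(51 + U) = 1*(51 - 6/47) = 1*(2391/47) = 2391/47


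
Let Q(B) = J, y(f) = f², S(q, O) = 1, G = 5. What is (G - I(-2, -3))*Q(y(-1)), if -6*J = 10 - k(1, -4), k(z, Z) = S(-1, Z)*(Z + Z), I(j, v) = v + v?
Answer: -33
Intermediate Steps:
I(j, v) = 2*v
k(z, Z) = 2*Z (k(z, Z) = 1*(Z + Z) = 1*(2*Z) = 2*Z)
J = -3 (J = -(10 - 2*(-4))/6 = -(10 - 1*(-8))/6 = -(10 + 8)/6 = -⅙*18 = -3)
Q(B) = -3
(G - I(-2, -3))*Q(y(-1)) = (5 - 2*(-3))*(-3) = (5 - 1*(-6))*(-3) = (5 + 6)*(-3) = 11*(-3) = -33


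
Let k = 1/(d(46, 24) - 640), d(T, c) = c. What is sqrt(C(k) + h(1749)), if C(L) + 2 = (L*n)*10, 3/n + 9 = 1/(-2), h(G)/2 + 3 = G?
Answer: sqrt(29879595130)/2926 ≈ 59.076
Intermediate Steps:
h(G) = -6 + 2*G
n = -6/19 (n = 3/(-9 + 1/(-2)) = 3/(-9 - 1/2) = 3/(-19/2) = 3*(-2/19) = -6/19 ≈ -0.31579)
k = -1/616 (k = 1/(24 - 640) = 1/(-616) = -1/616 ≈ -0.0016234)
C(L) = -2 - 60*L/19 (C(L) = -2 + (L*(-6/19))*10 = -2 - 6*L/19*10 = -2 - 60*L/19)
sqrt(C(k) + h(1749)) = sqrt((-2 - 60/19*(-1/616)) + (-6 + 2*1749)) = sqrt((-2 + 15/2926) + (-6 + 3498)) = sqrt(-5837/2926 + 3492) = sqrt(10211755/2926) = sqrt(29879595130)/2926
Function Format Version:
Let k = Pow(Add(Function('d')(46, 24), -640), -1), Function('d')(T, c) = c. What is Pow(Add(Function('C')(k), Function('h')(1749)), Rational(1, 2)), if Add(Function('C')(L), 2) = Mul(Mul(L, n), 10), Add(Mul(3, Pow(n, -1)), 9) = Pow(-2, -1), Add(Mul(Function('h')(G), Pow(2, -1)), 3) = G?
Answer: Mul(Rational(1, 2926), Pow(29879595130, Rational(1, 2))) ≈ 59.076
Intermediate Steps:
Function('h')(G) = Add(-6, Mul(2, G))
n = Rational(-6, 19) (n = Mul(3, Pow(Add(-9, Pow(-2, -1)), -1)) = Mul(3, Pow(Add(-9, Rational(-1, 2)), -1)) = Mul(3, Pow(Rational(-19, 2), -1)) = Mul(3, Rational(-2, 19)) = Rational(-6, 19) ≈ -0.31579)
k = Rational(-1, 616) (k = Pow(Add(24, -640), -1) = Pow(-616, -1) = Rational(-1, 616) ≈ -0.0016234)
Function('C')(L) = Add(-2, Mul(Rational(-60, 19), L)) (Function('C')(L) = Add(-2, Mul(Mul(L, Rational(-6, 19)), 10)) = Add(-2, Mul(Mul(Rational(-6, 19), L), 10)) = Add(-2, Mul(Rational(-60, 19), L)))
Pow(Add(Function('C')(k), Function('h')(1749)), Rational(1, 2)) = Pow(Add(Add(-2, Mul(Rational(-60, 19), Rational(-1, 616))), Add(-6, Mul(2, 1749))), Rational(1, 2)) = Pow(Add(Add(-2, Rational(15, 2926)), Add(-6, 3498)), Rational(1, 2)) = Pow(Add(Rational(-5837, 2926), 3492), Rational(1, 2)) = Pow(Rational(10211755, 2926), Rational(1, 2)) = Mul(Rational(1, 2926), Pow(29879595130, Rational(1, 2)))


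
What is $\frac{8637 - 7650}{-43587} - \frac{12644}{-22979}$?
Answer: $\frac{176144585}{333861891} \approx 0.5276$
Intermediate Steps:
$\frac{8637 - 7650}{-43587} - \frac{12644}{-22979} = \left(8637 - 7650\right) \left(- \frac{1}{43587}\right) - - \frac{12644}{22979} = 987 \left(- \frac{1}{43587}\right) + \frac{12644}{22979} = - \frac{329}{14529} + \frac{12644}{22979} = \frac{176144585}{333861891}$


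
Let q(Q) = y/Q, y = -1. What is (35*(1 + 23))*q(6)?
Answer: -140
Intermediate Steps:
q(Q) = -1/Q
(35*(1 + 23))*q(6) = (35*(1 + 23))*(-1/6) = (35*24)*(-1*1/6) = 840*(-1/6) = -140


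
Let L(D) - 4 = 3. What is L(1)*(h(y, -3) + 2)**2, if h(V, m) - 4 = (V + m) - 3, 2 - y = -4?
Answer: 252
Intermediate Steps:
y = 6 (y = 2 - 1*(-4) = 2 + 4 = 6)
L(D) = 7 (L(D) = 4 + 3 = 7)
h(V, m) = 1 + V + m (h(V, m) = 4 + ((V + m) - 3) = 4 + (-3 + V + m) = 1 + V + m)
L(1)*(h(y, -3) + 2)**2 = 7*((1 + 6 - 3) + 2)**2 = 7*(4 + 2)**2 = 7*6**2 = 7*36 = 252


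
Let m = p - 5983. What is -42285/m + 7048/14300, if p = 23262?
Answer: -120723277/61772425 ≈ -1.9543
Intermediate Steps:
m = 17279 (m = 23262 - 5983 = 17279)
-42285/m + 7048/14300 = -42285/17279 + 7048/14300 = -42285*1/17279 + 7048*(1/14300) = -42285/17279 + 1762/3575 = -120723277/61772425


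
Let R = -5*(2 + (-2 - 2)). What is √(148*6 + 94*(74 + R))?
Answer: 12*√61 ≈ 93.723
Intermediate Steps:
R = 10 (R = -5*(2 - 4) = -5*(-2) = 10)
√(148*6 + 94*(74 + R)) = √(148*6 + 94*(74 + 10)) = √(888 + 94*84) = √(888 + 7896) = √8784 = 12*√61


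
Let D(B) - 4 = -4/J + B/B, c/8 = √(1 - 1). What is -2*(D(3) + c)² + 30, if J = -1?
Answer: -132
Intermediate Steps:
c = 0 (c = 8*√(1 - 1) = 8*√0 = 8*0 = 0)
D(B) = 9 (D(B) = 4 + (-4/(-1) + B/B) = 4 + (-4*(-1) + 1) = 4 + (4 + 1) = 4 + 5 = 9)
-2*(D(3) + c)² + 30 = -2*(9 + 0)² + 30 = -2*9² + 30 = -2*81 + 30 = -162 + 30 = -132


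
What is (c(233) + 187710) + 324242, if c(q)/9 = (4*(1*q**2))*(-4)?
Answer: -7305664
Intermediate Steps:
c(q) = -144*q**2 (c(q) = 9*((4*(1*q**2))*(-4)) = 9*((4*q**2)*(-4)) = 9*(-16*q**2) = -144*q**2)
(c(233) + 187710) + 324242 = (-144*233**2 + 187710) + 324242 = (-144*54289 + 187710) + 324242 = (-7817616 + 187710) + 324242 = -7629906 + 324242 = -7305664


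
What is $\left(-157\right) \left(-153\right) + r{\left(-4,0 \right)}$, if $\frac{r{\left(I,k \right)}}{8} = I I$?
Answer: $24149$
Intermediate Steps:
$r{\left(I,k \right)} = 8 I^{2}$ ($r{\left(I,k \right)} = 8 I I = 8 I^{2}$)
$\left(-157\right) \left(-153\right) + r{\left(-4,0 \right)} = \left(-157\right) \left(-153\right) + 8 \left(-4\right)^{2} = 24021 + 8 \cdot 16 = 24021 + 128 = 24149$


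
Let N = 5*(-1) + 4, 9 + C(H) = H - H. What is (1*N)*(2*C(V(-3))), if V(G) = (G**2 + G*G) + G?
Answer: 18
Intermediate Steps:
V(G) = G + 2*G**2 (V(G) = (G**2 + G**2) + G = 2*G**2 + G = G + 2*G**2)
C(H) = -9 (C(H) = -9 + (H - H) = -9 + 0 = -9)
N = -1 (N = -5 + 4 = -1)
(1*N)*(2*C(V(-3))) = (1*(-1))*(2*(-9)) = -1*(-18) = 18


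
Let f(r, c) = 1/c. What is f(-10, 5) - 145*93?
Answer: -67424/5 ≈ -13485.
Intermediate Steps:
f(-10, 5) - 145*93 = 1/5 - 145*93 = 1/5 - 13485 = -67424/5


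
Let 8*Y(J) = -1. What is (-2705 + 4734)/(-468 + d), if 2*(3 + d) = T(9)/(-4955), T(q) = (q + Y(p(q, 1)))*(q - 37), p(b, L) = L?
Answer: -40214780/9334723 ≈ -4.3081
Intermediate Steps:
Y(J) = -1/8 (Y(J) = (1/8)*(-1) = -1/8)
T(q) = (-37 + q)*(-1/8 + q) (T(q) = (q - 1/8)*(q - 37) = (-1/8 + q)*(-37 + q) = (-37 + q)*(-1/8 + q))
d = -58963/19820 (d = -3 + ((37/8 + 9**2 - 297/8*9)/(-4955))/2 = -3 + ((37/8 + 81 - 2673/8)*(-1/4955))/2 = -3 + (-497/2*(-1/4955))/2 = -3 + (1/2)*(497/9910) = -3 + 497/19820 = -58963/19820 ≈ -2.9749)
(-2705 + 4734)/(-468 + d) = (-2705 + 4734)/(-468 - 58963/19820) = 2029/(-9334723/19820) = 2029*(-19820/9334723) = -40214780/9334723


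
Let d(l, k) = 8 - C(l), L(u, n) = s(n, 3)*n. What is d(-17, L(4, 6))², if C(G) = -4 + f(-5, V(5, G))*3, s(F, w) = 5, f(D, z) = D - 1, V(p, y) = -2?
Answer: 900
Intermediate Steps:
f(D, z) = -1 + D
C(G) = -22 (C(G) = -4 + (-1 - 5)*3 = -4 - 6*3 = -4 - 18 = -22)
L(u, n) = 5*n
d(l, k) = 30 (d(l, k) = 8 - 1*(-22) = 8 + 22 = 30)
d(-17, L(4, 6))² = 30² = 900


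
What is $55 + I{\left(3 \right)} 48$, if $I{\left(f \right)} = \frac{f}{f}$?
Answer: $103$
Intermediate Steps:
$I{\left(f \right)} = 1$
$55 + I{\left(3 \right)} 48 = 55 + 1 \cdot 48 = 55 + 48 = 103$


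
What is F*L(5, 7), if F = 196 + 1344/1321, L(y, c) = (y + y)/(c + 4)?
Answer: 236600/1321 ≈ 179.11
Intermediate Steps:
L(y, c) = 2*y/(4 + c) (L(y, c) = (2*y)/(4 + c) = 2*y/(4 + c))
F = 260260/1321 (F = 196 + 1344*(1/1321) = 196 + 1344/1321 = 260260/1321 ≈ 197.02)
F*L(5, 7) = 260260*(2*5/(4 + 7))/1321 = 260260*(2*5/11)/1321 = 260260*(2*5*(1/11))/1321 = (260260/1321)*(10/11) = 236600/1321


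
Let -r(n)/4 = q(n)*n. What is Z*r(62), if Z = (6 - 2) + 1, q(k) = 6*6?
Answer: -44640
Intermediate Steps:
q(k) = 36
Z = 5 (Z = 4 + 1 = 5)
r(n) = -144*n
Z*r(62) = 5*(-144*62) = 5*(-8928) = -44640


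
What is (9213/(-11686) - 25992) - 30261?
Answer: -657381771/11686 ≈ -56254.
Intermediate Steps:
(9213/(-11686) - 25992) - 30261 = (9213*(-1/11686) - 25992) - 30261 = (-9213/11686 - 25992) - 30261 = -303751725/11686 - 30261 = -657381771/11686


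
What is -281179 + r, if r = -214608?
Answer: -495787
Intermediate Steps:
-281179 + r = -281179 - 214608 = -495787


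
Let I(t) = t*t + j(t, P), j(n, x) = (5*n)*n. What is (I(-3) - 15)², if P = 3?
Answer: 1521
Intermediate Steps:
j(n, x) = 5*n²
I(t) = 6*t² (I(t) = t*t + 5*t² = t² + 5*t² = 6*t²)
(I(-3) - 15)² = (6*(-3)² - 15)² = (6*9 - 15)² = (54 - 15)² = 39² = 1521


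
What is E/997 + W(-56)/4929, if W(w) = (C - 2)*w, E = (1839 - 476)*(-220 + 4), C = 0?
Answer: -1451025368/4914213 ≈ -295.27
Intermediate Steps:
E = -294408 (E = 1363*(-216) = -294408)
W(w) = -2*w (W(w) = (0 - 2)*w = -2*w)
E/997 + W(-56)/4929 = -294408/997 - 2*(-56)/4929 = -294408*1/997 + 112*(1/4929) = -294408/997 + 112/4929 = -1451025368/4914213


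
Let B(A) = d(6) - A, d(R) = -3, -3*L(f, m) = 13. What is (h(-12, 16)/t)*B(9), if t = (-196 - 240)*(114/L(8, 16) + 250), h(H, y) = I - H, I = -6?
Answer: 117/158486 ≈ 0.00073824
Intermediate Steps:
L(f, m) = -13/3 (L(f, m) = -⅓*13 = -13/3)
h(H, y) = -6 - H
B(A) = -3 - A
t = -1267888/13 (t = (-196 - 240)*(114/(-13/3) + 250) = -436*(114*(-3/13) + 250) = -436*(-342/13 + 250) = -436*2908/13 = -1267888/13 ≈ -97530.)
(h(-12, 16)/t)*B(9) = ((-6 - 1*(-12))/(-1267888/13))*(-3 - 1*9) = ((-6 + 12)*(-13/1267888))*(-3 - 9) = (6*(-13/1267888))*(-12) = -39/633944*(-12) = 117/158486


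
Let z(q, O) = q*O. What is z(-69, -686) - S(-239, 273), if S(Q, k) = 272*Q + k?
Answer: 112069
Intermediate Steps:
S(Q, k) = k + 272*Q
z(q, O) = O*q
z(-69, -686) - S(-239, 273) = -686*(-69) - (273 + 272*(-239)) = 47334 - (273 - 65008) = 47334 - 1*(-64735) = 47334 + 64735 = 112069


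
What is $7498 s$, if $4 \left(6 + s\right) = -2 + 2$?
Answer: $-44988$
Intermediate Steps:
$s = -6$ ($s = -6 + \frac{-2 + 2}{4} = -6 + \frac{1}{4} \cdot 0 = -6 + 0 = -6$)
$7498 s = 7498 \left(-6\right) = -44988$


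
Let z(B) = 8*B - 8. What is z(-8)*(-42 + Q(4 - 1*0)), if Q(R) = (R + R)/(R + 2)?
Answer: 2928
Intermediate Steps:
Q(R) = 2*R/(2 + R) (Q(R) = (2*R)/(2 + R) = 2*R/(2 + R))
z(B) = -8 + 8*B
z(-8)*(-42 + Q(4 - 1*0)) = (-8 + 8*(-8))*(-42 + 2*(4 - 1*0)/(2 + (4 - 1*0))) = (-8 - 64)*(-42 + 2*(4 + 0)/(2 + (4 + 0))) = -72*(-42 + 2*4/(2 + 4)) = -72*(-42 + 2*4/6) = -72*(-42 + 2*4*(1/6)) = -72*(-42 + 4/3) = -72*(-122/3) = 2928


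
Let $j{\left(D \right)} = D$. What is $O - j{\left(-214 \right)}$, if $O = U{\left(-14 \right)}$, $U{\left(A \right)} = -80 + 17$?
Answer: $151$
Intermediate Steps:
$U{\left(A \right)} = -63$
$O = -63$
$O - j{\left(-214 \right)} = -63 - -214 = -63 + 214 = 151$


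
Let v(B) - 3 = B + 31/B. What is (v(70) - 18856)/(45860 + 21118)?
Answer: -1314779/4688460 ≈ -0.28043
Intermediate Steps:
v(B) = 3 + B + 31/B (v(B) = 3 + (B + 31/B) = 3 + B + 31/B)
(v(70) - 18856)/(45860 + 21118) = ((3 + 70 + 31/70) - 18856)/(45860 + 21118) = ((3 + 70 + 31*(1/70)) - 18856)/66978 = ((3 + 70 + 31/70) - 18856)*(1/66978) = (5141/70 - 18856)*(1/66978) = -1314779/70*1/66978 = -1314779/4688460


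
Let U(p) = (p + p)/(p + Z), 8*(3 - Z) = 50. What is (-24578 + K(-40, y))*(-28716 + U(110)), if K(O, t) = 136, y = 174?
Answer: 299679744584/427 ≈ 7.0183e+8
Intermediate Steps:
Z = -13/4 (Z = 3 - ⅛*50 = 3 - 25/4 = -13/4 ≈ -3.2500)
U(p) = 2*p/(-13/4 + p) (U(p) = (p + p)/(p - 13/4) = (2*p)/(-13/4 + p) = 2*p/(-13/4 + p))
(-24578 + K(-40, y))*(-28716 + U(110)) = (-24578 + 136)*(-28716 + 8*110/(-13 + 4*110)) = -24442*(-28716 + 8*110/(-13 + 440)) = -24442*(-28716 + 8*110/427) = -24442*(-28716 + 8*110*(1/427)) = -24442*(-28716 + 880/427) = -24442*(-12260852/427) = 299679744584/427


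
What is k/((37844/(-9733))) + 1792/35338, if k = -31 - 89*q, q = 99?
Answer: 760306832829/334332818 ≈ 2274.1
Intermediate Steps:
k = -8842 (k = -31 - 89*99 = -31 - 8811 = -8842)
k/((37844/(-9733))) + 1792/35338 = -8842/(37844/(-9733)) + 1792/35338 = -8842/(37844*(-1/9733)) + 1792*(1/35338) = -8842/(-37844/9733) + 896/17669 = -8842*(-9733/37844) + 896/17669 = 43029593/18922 + 896/17669 = 760306832829/334332818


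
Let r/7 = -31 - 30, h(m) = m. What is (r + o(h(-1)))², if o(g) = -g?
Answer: 181476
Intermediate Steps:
r = -427 (r = 7*(-31 - 30) = 7*(-61) = -427)
(r + o(h(-1)))² = (-427 - 1*(-1))² = (-427 + 1)² = (-426)² = 181476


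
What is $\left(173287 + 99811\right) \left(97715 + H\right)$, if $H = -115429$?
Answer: $-4837657972$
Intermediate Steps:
$\left(173287 + 99811\right) \left(97715 + H\right) = \left(173287 + 99811\right) \left(97715 - 115429\right) = 273098 \left(-17714\right) = -4837657972$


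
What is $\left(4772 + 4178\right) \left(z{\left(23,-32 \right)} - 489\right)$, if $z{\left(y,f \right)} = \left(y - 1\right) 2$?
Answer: $-3982750$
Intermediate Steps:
$z{\left(y,f \right)} = -2 + 2 y$ ($z{\left(y,f \right)} = \left(-1 + y\right) 2 = -2 + 2 y$)
$\left(4772 + 4178\right) \left(z{\left(23,-32 \right)} - 489\right) = \left(4772 + 4178\right) \left(\left(-2 + 2 \cdot 23\right) - 489\right) = 8950 \left(\left(-2 + 46\right) - 489\right) = 8950 \left(44 - 489\right) = 8950 \left(-445\right) = -3982750$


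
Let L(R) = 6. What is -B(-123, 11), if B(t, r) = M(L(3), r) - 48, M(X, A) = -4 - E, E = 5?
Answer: 57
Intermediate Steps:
M(X, A) = -9 (M(X, A) = -4 - 1*5 = -4 - 5 = -9)
B(t, r) = -57 (B(t, r) = -9 - 48 = -57)
-B(-123, 11) = -1*(-57) = 57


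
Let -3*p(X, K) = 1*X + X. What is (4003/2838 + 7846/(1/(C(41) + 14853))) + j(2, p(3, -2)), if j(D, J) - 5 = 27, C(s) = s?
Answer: 331644018331/2838 ≈ 1.1686e+8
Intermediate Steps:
p(X, K) = -2*X/3 (p(X, K) = -(1*X + X)/3 = -(X + X)/3 = -2*X/3)
j(D, J) = 32 (j(D, J) = 5 + 27 = 32)
(4003/2838 + 7846/(1/(C(41) + 14853))) + j(2, p(3, -2)) = (4003/2838 + 7846/(1/(41 + 14853))) + 32 = (4003*(1/2838) + 7846/(1/14894)) + 32 = (4003/2838 + 7846/(1/14894)) + 32 = (4003/2838 + 7846*14894) + 32 = (4003/2838 + 116858324) + 32 = 331643927515/2838 + 32 = 331644018331/2838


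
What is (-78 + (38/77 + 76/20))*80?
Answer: -454032/77 ≈ -5896.5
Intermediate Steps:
(-78 + (38/77 + 76/20))*80 = (-78 + (38*(1/77) + 76*(1/20)))*80 = (-78 + (38/77 + 19/5))*80 = (-78 + 1653/385)*80 = -28377/385*80 = -454032/77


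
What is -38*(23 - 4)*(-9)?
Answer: 6498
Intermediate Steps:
-38*(23 - 4)*(-9) = -38*19*(-9) = -722*(-9) = 6498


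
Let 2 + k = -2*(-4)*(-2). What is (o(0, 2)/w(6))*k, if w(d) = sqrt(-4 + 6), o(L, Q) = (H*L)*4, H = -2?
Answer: 0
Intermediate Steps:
o(L, Q) = -8*L (o(L, Q) = -2*L*4 = -8*L)
k = -18 (k = -2 - 2*(-4)*(-2) = -2 + 8*(-2) = -2 - 16 = -18)
w(d) = sqrt(2)
(o(0, 2)/w(6))*k = ((-8*0)/(sqrt(2)))*(-18) = (0*(sqrt(2)/2))*(-18) = 0*(-18) = 0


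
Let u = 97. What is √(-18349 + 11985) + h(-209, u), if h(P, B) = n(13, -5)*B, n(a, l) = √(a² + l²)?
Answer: 97*√194 + 2*I*√1591 ≈ 1351.1 + 79.775*I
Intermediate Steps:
h(P, B) = B*√194 (h(P, B) = √(13² + (-5)²)*B = √(169 + 25)*B = √194*B = B*√194)
√(-18349 + 11985) + h(-209, u) = √(-18349 + 11985) + 97*√194 = √(-6364) + 97*√194 = 2*I*√1591 + 97*√194 = 97*√194 + 2*I*√1591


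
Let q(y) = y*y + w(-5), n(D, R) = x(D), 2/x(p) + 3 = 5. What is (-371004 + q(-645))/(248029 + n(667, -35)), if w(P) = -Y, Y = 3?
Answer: 22509/124015 ≈ 0.18150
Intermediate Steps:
x(p) = 1 (x(p) = 2/(-3 + 5) = 2/2 = 2*(½) = 1)
n(D, R) = 1
w(P) = -3 (w(P) = -1*3 = -3)
q(y) = -3 + y² (q(y) = y*y - 3 = y² - 3 = -3 + y²)
(-371004 + q(-645))/(248029 + n(667, -35)) = (-371004 + (-3 + (-645)²))/(248029 + 1) = (-371004 + (-3 + 416025))/248030 = (-371004 + 416022)*(1/248030) = 45018*(1/248030) = 22509/124015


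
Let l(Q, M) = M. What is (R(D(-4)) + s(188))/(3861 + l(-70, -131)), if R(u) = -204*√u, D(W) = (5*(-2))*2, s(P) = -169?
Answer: -169/3730 - 204*I*√5/1865 ≈ -0.045308 - 0.24459*I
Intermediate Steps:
D(W) = -20 (D(W) = -10*2 = -20)
(R(D(-4)) + s(188))/(3861 + l(-70, -131)) = (-408*I*√5 - 169)/(3861 - 131) = (-408*I*√5 - 169)/3730 = (-408*I*√5 - 169)*(1/3730) = (-169 - 408*I*√5)*(1/3730) = -169/3730 - 204*I*√5/1865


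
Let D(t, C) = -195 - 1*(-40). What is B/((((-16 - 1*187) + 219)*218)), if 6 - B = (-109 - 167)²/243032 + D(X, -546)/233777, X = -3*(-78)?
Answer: 40390153049/24771467252704 ≈ 0.0016305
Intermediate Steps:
X = 234
D(t, C) = -155 (D(t, C) = -195 + 40 = -155)
B = 40390153049/7101911483 (B = 6 - ((-109 - 167)²/243032 - 155/233777) = 6 - ((-276)²*(1/243032) - 155*1/233777) = 6 - (76176*(1/243032) - 155/233777) = 6 - (9522/30379 - 155/233777) = 6 - 1*2221315849/7101911483 = 6 - 2221315849/7101911483 = 40390153049/7101911483 ≈ 5.6872)
B/((((-16 - 1*187) + 219)*218)) = 40390153049/(7101911483*((((-16 - 1*187) + 219)*218))) = 40390153049/(7101911483*((((-16 - 187) + 219)*218))) = 40390153049/(7101911483*(((-203 + 219)*218))) = 40390153049/(7101911483*((16*218))) = (40390153049/7101911483)/3488 = (40390153049/7101911483)*(1/3488) = 40390153049/24771467252704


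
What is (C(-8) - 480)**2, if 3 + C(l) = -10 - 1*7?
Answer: 250000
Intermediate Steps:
C(l) = -20 (C(l) = -3 + (-10 - 1*7) = -3 + (-10 - 7) = -3 - 17 = -20)
(C(-8) - 480)**2 = (-20 - 480)**2 = (-500)**2 = 250000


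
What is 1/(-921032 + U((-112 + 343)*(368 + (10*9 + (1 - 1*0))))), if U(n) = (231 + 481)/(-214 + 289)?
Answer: -75/69076688 ≈ -1.0857e-6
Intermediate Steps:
U(n) = 712/75
1/(-921032 + U((-112 + 343)*(368 + (10*9 + (1 - 1*0))))) = 1/(-921032 + 712/75) = 1/(-69076688/75) = -75/69076688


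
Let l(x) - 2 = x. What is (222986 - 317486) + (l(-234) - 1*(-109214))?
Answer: 14482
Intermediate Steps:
l(x) = 2 + x
(222986 - 317486) + (l(-234) - 1*(-109214)) = (222986 - 317486) + ((2 - 234) - 1*(-109214)) = -94500 + (-232 + 109214) = -94500 + 108982 = 14482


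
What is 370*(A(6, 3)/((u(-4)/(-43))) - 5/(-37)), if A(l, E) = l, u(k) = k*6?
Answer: 8055/2 ≈ 4027.5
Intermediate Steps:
u(k) = 6*k
370*(A(6, 3)/((u(-4)/(-43))) - 5/(-37)) = 370*(6/(((6*(-4))/(-43))) - 5/(-37)) = 370*(6/((-24*(-1/43))) - 5*(-1/37)) = 370*(6/(24/43) + 5/37) = 370*(6*(43/24) + 5/37) = 370*(43/4 + 5/37) = 370*(1611/148) = 8055/2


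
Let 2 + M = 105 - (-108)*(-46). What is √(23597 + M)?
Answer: 2*√4683 ≈ 136.86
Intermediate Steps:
M = -4865 (M = -2 + (105 - (-108)*(-46)) = -2 + (105 - 108*46) = -2 + (105 - 4968) = -2 - 4863 = -4865)
√(23597 + M) = √(23597 - 4865) = √18732 = 2*√4683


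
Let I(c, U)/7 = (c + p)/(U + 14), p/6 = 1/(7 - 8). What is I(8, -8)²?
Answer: 49/9 ≈ 5.4444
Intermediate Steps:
p = -6 (p = 6/(7 - 8) = 6/(-1) = 6*(-1) = -6)
I(c, U) = 7*(-6 + c)/(14 + U) (I(c, U) = 7*((c - 6)/(U + 14)) = 7*((-6 + c)/(14 + U)) = 7*(-6 + c)/(14 + U))
I(8, -8)² = (7*(-6 + 8)/(14 - 8))² = (7*2/6)² = (7*(⅙)*2)² = (7/3)² = 49/9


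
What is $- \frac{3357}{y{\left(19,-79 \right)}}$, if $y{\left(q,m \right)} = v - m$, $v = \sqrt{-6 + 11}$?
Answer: $- \frac{265203}{6236} + \frac{3357 \sqrt{5}}{6236} \approx -41.324$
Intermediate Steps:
$v = \sqrt{5} \approx 2.2361$
$y{\left(q,m \right)} = \sqrt{5} - m$
$- \frac{3357}{y{\left(19,-79 \right)}} = - \frac{3357}{\sqrt{5} - -79} = - \frac{3357}{\sqrt{5} + 79} = - \frac{3357}{79 + \sqrt{5}}$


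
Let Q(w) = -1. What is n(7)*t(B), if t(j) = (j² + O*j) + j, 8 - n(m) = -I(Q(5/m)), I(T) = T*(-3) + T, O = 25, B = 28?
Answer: 15120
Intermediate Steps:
I(T) = -2*T (I(T) = -3*T + T = -2*T)
n(m) = 10 (n(m) = 8 - (-1)*(-2*(-1)) = 8 - (-1)*2 = 8 - 1*(-2) = 8 + 2 = 10)
t(j) = j² + 26*j (t(j) = (j² + 25*j) + j = j² + 26*j)
n(7)*t(B) = 10*(28*(26 + 28)) = 10*(28*54) = 10*1512 = 15120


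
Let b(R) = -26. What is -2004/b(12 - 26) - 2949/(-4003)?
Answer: 4049343/52039 ≈ 77.814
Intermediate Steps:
-2004/b(12 - 26) - 2949/(-4003) = -2004/(-26) - 2949/(-4003) = -2004*(-1/26) - 2949*(-1/4003) = 1002/13 + 2949/4003 = 4049343/52039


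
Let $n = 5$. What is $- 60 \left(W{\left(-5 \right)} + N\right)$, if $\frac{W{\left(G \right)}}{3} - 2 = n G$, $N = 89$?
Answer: $-1200$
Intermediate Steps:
$W{\left(G \right)} = 6 + 15 G$ ($W{\left(G \right)} = 6 + 3 \cdot 5 G = 6 + 15 G$)
$- 60 \left(W{\left(-5 \right)} + N\right) = - 60 \left(\left(6 + 15 \left(-5\right)\right) + 89\right) = - 60 \left(\left(6 - 75\right) + 89\right) = - 60 \left(-69 + 89\right) = \left(-60\right) 20 = -1200$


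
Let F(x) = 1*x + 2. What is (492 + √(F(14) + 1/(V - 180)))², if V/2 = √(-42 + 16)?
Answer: (984 + √2*√((2879 - 32*I*√26)/(90 - I*√26)))²/4 ≈ 2.4602e+5 - 0.038911*I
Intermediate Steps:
V = 2*I*√26 (V = 2*√(-42 + 16) = 2*√(-26) = 2*(I*√26) = 2*I*√26 ≈ 10.198*I)
F(x) = 2 + x (F(x) = x + 2 = 2 + x)
(492 + √(F(14) + 1/(V - 180)))² = (492 + √((2 + 14) + 1/(2*I*√26 - 180)))² = (492 + √(16 + 1/(-180 + 2*I*√26)))²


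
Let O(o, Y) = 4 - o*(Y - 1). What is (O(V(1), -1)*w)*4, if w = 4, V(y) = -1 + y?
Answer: 64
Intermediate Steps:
O(o, Y) = 4 - o*(-1 + Y)
(O(V(1), -1)*w)*4 = ((4 + (-1 + 1) - 1*(-1)*(-1 + 1))*4)*4 = ((4 + 0 - 1*(-1)*0)*4)*4 = ((4 + 0 + 0)*4)*4 = (4*4)*4 = 16*4 = 64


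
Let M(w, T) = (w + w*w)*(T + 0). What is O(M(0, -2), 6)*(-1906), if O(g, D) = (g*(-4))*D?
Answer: 0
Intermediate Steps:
M(w, T) = T*(w + w²) (M(w, T) = (w + w²)*T = T*(w + w²))
O(g, D) = -4*D*g (O(g, D) = (-4*g)*D = -4*D*g)
O(M(0, -2), 6)*(-1906) = -4*6*(-2*0*(1 + 0))*(-1906) = -4*6*(-2*0*1)*(-1906) = -4*6*0*(-1906) = 0*(-1906) = 0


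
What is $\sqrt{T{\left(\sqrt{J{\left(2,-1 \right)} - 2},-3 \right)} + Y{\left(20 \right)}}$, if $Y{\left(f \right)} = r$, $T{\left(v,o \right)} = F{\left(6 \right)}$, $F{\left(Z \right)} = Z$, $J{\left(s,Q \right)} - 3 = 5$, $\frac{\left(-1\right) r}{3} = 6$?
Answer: $2 i \sqrt{3} \approx 3.4641 i$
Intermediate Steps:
$r = -18$ ($r = \left(-3\right) 6 = -18$)
$J{\left(s,Q \right)} = 8$ ($J{\left(s,Q \right)} = 3 + 5 = 8$)
$T{\left(v,o \right)} = 6$
$Y{\left(f \right)} = -18$
$\sqrt{T{\left(\sqrt{J{\left(2,-1 \right)} - 2},-3 \right)} + Y{\left(20 \right)}} = \sqrt{6 - 18} = \sqrt{-12} = 2 i \sqrt{3}$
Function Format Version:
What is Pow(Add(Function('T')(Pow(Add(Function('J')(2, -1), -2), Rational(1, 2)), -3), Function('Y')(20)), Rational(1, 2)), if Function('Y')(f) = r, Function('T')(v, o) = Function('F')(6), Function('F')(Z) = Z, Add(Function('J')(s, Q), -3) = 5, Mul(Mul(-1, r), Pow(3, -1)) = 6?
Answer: Mul(2, I, Pow(3, Rational(1, 2))) ≈ Mul(3.4641, I)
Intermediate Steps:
r = -18 (r = Mul(-3, 6) = -18)
Function('J')(s, Q) = 8 (Function('J')(s, Q) = Add(3, 5) = 8)
Function('T')(v, o) = 6
Function('Y')(f) = -18
Pow(Add(Function('T')(Pow(Add(Function('J')(2, -1), -2), Rational(1, 2)), -3), Function('Y')(20)), Rational(1, 2)) = Pow(Add(6, -18), Rational(1, 2)) = Pow(-12, Rational(1, 2)) = Mul(2, I, Pow(3, Rational(1, 2)))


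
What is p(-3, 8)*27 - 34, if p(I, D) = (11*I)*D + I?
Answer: -7243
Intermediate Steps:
p(I, D) = I + 11*D*I (p(I, D) = 11*D*I + I = I + 11*D*I)
p(-3, 8)*27 - 34 = -3*(1 + 11*8)*27 - 34 = -3*(1 + 88)*27 - 34 = -3*89*27 - 34 = -267*27 - 34 = -7209 - 34 = -7243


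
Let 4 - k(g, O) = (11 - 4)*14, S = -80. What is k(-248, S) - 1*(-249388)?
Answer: 249294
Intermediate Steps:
k(g, O) = -94 (k(g, O) = 4 - (11 - 4)*14 = 4 - 7*14 = 4 - 1*98 = 4 - 98 = -94)
k(-248, S) - 1*(-249388) = -94 - 1*(-249388) = -94 + 249388 = 249294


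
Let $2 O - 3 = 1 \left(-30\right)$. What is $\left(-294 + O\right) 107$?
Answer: $- \frac{65805}{2} \approx -32903.0$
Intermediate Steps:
$O = - \frac{27}{2}$ ($O = \frac{3}{2} + \frac{1 \left(-30\right)}{2} = \frac{3}{2} + \frac{1}{2} \left(-30\right) = \frac{3}{2} - 15 = - \frac{27}{2} \approx -13.5$)
$\left(-294 + O\right) 107 = \left(-294 - \frac{27}{2}\right) 107 = \left(- \frac{615}{2}\right) 107 = - \frac{65805}{2}$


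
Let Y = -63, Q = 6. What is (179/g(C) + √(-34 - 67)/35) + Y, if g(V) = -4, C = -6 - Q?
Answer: -431/4 + I*√101/35 ≈ -107.75 + 0.28714*I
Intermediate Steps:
C = -12 (C = -6 - 1*6 = -6 - 6 = -12)
(179/g(C) + √(-34 - 67)/35) + Y = (179/(-4) + √(-34 - 67)/35) - 63 = (179*(-¼) + √(-101)*(1/35)) - 63 = (-179/4 + (I*√101)*(1/35)) - 63 = (-179/4 + I*√101/35) - 63 = -431/4 + I*√101/35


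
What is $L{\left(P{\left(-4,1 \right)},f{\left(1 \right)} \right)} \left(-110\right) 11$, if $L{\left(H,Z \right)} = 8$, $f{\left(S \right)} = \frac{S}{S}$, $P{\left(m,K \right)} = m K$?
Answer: $-9680$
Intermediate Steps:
$P{\left(m,K \right)} = K m$
$f{\left(S \right)} = 1$
$L{\left(P{\left(-4,1 \right)},f{\left(1 \right)} \right)} \left(-110\right) 11 = 8 \left(-110\right) 11 = \left(-880\right) 11 = -9680$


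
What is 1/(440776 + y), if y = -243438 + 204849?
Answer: 1/402187 ≈ 2.4864e-6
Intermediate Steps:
y = -38589
1/(440776 + y) = 1/(440776 - 38589) = 1/402187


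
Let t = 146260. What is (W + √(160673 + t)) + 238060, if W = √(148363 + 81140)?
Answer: 238060 + √229503 + √306933 ≈ 2.3909e+5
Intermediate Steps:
W = √229503 ≈ 479.06
(W + √(160673 + t)) + 238060 = (√229503 + √(160673 + 146260)) + 238060 = (√229503 + √306933) + 238060 = 238060 + √229503 + √306933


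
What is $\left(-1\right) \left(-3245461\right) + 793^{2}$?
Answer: $3874310$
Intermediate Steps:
$\left(-1\right) \left(-3245461\right) + 793^{2} = 3245461 + 628849 = 3874310$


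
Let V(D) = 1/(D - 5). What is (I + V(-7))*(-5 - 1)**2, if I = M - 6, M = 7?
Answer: 33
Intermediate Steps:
V(D) = 1/(-5 + D)
I = 1 (I = 7 - 6 = 1)
(I + V(-7))*(-5 - 1)**2 = (1 + 1/(-5 - 7))*(-5 - 1)**2 = (1 + 1/(-12))*(-6)**2 = (1 - 1/12)*36 = (11/12)*36 = 33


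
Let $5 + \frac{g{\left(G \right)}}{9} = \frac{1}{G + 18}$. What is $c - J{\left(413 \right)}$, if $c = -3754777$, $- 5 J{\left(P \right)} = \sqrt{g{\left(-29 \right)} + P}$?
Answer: $-3754777 + \frac{\sqrt{44429}}{55} \approx -3.7548 \cdot 10^{6}$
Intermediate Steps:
$g{\left(G \right)} = -45 + \frac{9}{18 + G}$ ($g{\left(G \right)} = -45 + \frac{9}{G + 18} = -45 + \frac{9}{18 + G}$)
$J{\left(P \right)} = - \frac{\sqrt{- \frac{504}{11} + P}}{5}$ ($J{\left(P \right)} = - \frac{\sqrt{\frac{9 \left(-89 - -145\right)}{18 - 29} + P}}{5} = - \frac{\sqrt{\frac{9 \left(-89 + 145\right)}{-11} + P}}{5} = - \frac{\sqrt{9 \left(- \frac{1}{11}\right) 56 + P}}{5} = - \frac{\sqrt{- \frac{504}{11} + P}}{5}$)
$c - J{\left(413 \right)} = -3754777 - - \frac{\sqrt{-5544 + 121 \cdot 413}}{55} = -3754777 - - \frac{\sqrt{-5544 + 49973}}{55} = -3754777 - - \frac{\sqrt{44429}}{55} = -3754777 + \frac{\sqrt{44429}}{55}$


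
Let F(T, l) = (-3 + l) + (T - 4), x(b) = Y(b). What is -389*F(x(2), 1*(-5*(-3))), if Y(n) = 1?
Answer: -3501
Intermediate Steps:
x(b) = 1
F(T, l) = -7 + T + l (F(T, l) = (-3 + l) + (-4 + T) = -7 + T + l)
-389*F(x(2), 1*(-5*(-3))) = -389*(-7 + 1 + 1*(-5*(-3))) = -389*(-7 + 1 + 1*15) = -389*(-7 + 1 + 15) = -389*9 = -3501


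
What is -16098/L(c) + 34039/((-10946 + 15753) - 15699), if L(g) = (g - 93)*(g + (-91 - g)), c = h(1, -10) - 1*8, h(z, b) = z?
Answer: -2474971/505700 ≈ -4.8941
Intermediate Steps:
c = -7 (c = 1 - 1*8 = 1 - 8 = -7)
L(g) = 8463 - 91*g (L(g) = (-93 + g)*(-91) = 8463 - 91*g)
-16098/L(c) + 34039/((-10946 + 15753) - 15699) = -16098/(8463 - 91*(-7)) + 34039/((-10946 + 15753) - 15699) = -16098/(8463 + 637) + 34039/(4807 - 15699) = -16098/9100 + 34039/(-10892) = -16098*1/9100 + 34039*(-1/10892) = -8049/4550 - 34039/10892 = -2474971/505700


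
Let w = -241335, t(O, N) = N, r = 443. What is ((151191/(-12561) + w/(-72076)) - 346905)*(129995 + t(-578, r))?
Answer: -6827932344158601753/150891106 ≈ -4.5251e+10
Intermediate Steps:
((151191/(-12561) + w/(-72076)) - 346905)*(129995 + t(-578, r)) = ((151191/(-12561) - 241335/(-72076)) - 346905)*(129995 + 443) = ((151191*(-1/12561) - 241335*(-1/72076)) - 346905)*130438 = ((-50397/4187 + 241335/72076) - 346905)*130438 = (-2621944527/301782212 - 346905)*130438 = -104692380198387/301782212*130438 = -6827932344158601753/150891106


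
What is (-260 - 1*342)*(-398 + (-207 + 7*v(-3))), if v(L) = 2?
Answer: 355782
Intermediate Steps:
(-260 - 1*342)*(-398 + (-207 + 7*v(-3))) = (-260 - 1*342)*(-398 + (-207 + 7*2)) = (-260 - 342)*(-398 + (-207 + 14)) = -602*(-398 - 193) = -602*(-591) = 355782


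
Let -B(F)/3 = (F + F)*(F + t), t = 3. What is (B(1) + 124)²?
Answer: 10000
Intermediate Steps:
B(F) = -6*F*(3 + F) (B(F) = -3*(F + F)*(F + 3) = -3*2*F*(3 + F) = -6*F*(3 + F))
(B(1) + 124)² = (-6*1*(3 + 1) + 124)² = (-6*1*4 + 124)² = (-24 + 124)² = 100² = 10000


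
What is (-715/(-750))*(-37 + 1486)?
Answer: 69069/50 ≈ 1381.4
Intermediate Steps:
(-715/(-750))*(-37 + 1486) = -715*(-1/750)*1449 = (143/150)*1449 = 69069/50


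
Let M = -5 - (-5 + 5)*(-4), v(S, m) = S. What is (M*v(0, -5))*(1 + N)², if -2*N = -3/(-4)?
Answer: 0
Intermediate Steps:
N = -3/8 (N = -(-3)/(2*(-4)) = -(-3)*(-1)/(2*4) = -½*¾ = -3/8 ≈ -0.37500)
M = -5 (M = -5 - 0*(-4) = -5 - 1*0 = -5 + 0 = -5)
(M*v(0, -5))*(1 + N)² = (-5*0)*(1 - 3/8)² = 0*(5/8)² = 0*(25/64) = 0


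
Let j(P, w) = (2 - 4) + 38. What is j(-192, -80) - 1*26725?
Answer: -26689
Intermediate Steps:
j(P, w) = 36 (j(P, w) = -2 + 38 = 36)
j(-192, -80) - 1*26725 = 36 - 1*26725 = 36 - 26725 = -26689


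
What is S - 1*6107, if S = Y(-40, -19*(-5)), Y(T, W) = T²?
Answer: -4507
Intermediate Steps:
S = 1600 (S = (-40)² = 1600)
S - 1*6107 = 1600 - 1*6107 = 1600 - 6107 = -4507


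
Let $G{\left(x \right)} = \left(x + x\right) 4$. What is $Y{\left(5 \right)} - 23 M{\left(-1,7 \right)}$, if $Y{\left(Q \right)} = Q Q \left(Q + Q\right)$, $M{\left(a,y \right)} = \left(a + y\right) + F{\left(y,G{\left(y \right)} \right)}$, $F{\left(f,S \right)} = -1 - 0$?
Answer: $135$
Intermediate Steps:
$G{\left(x \right)} = 8 x$ ($G{\left(x \right)} = 2 x 4 = 8 x$)
$F{\left(f,S \right)} = -1$ ($F{\left(f,S \right)} = -1 + 0 = -1$)
$M{\left(a,y \right)} = -1 + a + y$ ($M{\left(a,y \right)} = \left(a + y\right) - 1 = -1 + a + y$)
$Y{\left(Q \right)} = 2 Q^{3}$ ($Y{\left(Q \right)} = Q^{2} \cdot 2 Q = 2 Q^{3}$)
$Y{\left(5 \right)} - 23 M{\left(-1,7 \right)} = 2 \cdot 5^{3} - 23 \left(-1 - 1 + 7\right) = 2 \cdot 125 - 115 = 250 - 115 = 135$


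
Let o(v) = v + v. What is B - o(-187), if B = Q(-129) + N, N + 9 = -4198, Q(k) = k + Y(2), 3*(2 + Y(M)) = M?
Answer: -11890/3 ≈ -3963.3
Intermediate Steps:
Y(M) = -2 + M/3
o(v) = 2*v
Q(k) = -4/3 + k (Q(k) = k + (-2 + (1/3)*2) = k + (-2 + 2/3) = k - 4/3 = -4/3 + k)
N = -4207 (N = -9 - 4198 = -4207)
B = -13012/3 (B = (-4/3 - 129) - 4207 = -391/3 - 4207 = -13012/3 ≈ -4337.3)
B - o(-187) = -13012/3 - 2*(-187) = -13012/3 - 1*(-374) = -13012/3 + 374 = -11890/3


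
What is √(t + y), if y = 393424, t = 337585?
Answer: √731009 ≈ 854.99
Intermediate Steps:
√(t + y) = √(337585 + 393424) = √731009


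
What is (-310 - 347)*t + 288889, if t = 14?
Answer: 279691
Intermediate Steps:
(-310 - 347)*t + 288889 = (-310 - 347)*14 + 288889 = -657*14 + 288889 = -9198 + 288889 = 279691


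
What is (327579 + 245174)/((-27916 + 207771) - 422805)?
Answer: -572753/242950 ≈ -2.3575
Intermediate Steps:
(327579 + 245174)/((-27916 + 207771) - 422805) = 572753/(179855 - 422805) = 572753/(-242950) = 572753*(-1/242950) = -572753/242950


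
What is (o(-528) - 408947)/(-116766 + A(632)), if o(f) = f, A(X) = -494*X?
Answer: 409475/428974 ≈ 0.95455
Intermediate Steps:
(o(-528) - 408947)/(-116766 + A(632)) = (-528 - 408947)/(-116766 - 494*632) = -409475/(-116766 - 312208) = -409475/(-428974) = -409475*(-1/428974) = 409475/428974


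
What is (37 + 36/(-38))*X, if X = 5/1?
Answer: 3425/19 ≈ 180.26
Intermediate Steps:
X = 5 (X = 5*1 = 5)
(37 + 36/(-38))*X = (37 + 36/(-38))*5 = (37 + 36*(-1/38))*5 = (37 - 18/19)*5 = (685/19)*5 = 3425/19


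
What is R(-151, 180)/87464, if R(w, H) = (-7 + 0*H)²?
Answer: 49/87464 ≈ 0.00056023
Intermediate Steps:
R(w, H) = 49 (R(w, H) = (-7 + 0)² = (-7)² = 49)
R(-151, 180)/87464 = 49/87464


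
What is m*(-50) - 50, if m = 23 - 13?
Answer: -550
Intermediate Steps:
m = 10
m*(-50) - 50 = 10*(-50) - 50 = -500 - 50 = -550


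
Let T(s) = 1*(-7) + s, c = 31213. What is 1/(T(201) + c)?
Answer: 1/31407 ≈ 3.1840e-5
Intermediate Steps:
T(s) = -7 + s
1/(T(201) + c) = 1/((-7 + 201) + 31213) = 1/(194 + 31213) = 1/31407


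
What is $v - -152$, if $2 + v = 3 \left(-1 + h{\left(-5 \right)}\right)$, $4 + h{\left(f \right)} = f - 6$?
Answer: $102$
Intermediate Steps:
$h{\left(f \right)} = -10 + f$ ($h{\left(f \right)} = -4 + \left(f - 6\right) = -4 + \left(-6 + f\right) = -10 + f$)
$v = -50$ ($v = -2 + 3 \left(-1 - 15\right) = -2 + 3 \left(-16\right) = -2 - 48 = -50$)
$v - -152 = -50 - -152 = -50 + 152 = 102$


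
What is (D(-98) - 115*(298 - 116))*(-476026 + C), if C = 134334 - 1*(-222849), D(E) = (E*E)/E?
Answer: 2499030604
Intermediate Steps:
D(E) = E (D(E) = E²/E = E)
C = 357183 (C = 134334 + 222849 = 357183)
(D(-98) - 115*(298 - 116))*(-476026 + C) = (-98 - 115*(298 - 116))*(-476026 + 357183) = (-98 - 115*182)*(-118843) = (-98 - 20930)*(-118843) = -21028*(-118843) = 2499030604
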